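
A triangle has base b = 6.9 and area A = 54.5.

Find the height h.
A = ½·b·h  ⇒  h = 2A/b = 2·54.5/6.9 = 109/6.9 ≈ 15.7971

h = 15.8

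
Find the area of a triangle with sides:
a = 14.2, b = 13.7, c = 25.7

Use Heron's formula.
s = (14.2 + 13.7 + 25.7)/2 = 53.6/2 = 26.8
s − a = 12.6, s − b = 13.1, s − c = 1.1
s(s−a)(s−b)(s−c) = 26.8·12.6·13.1·1.1 ≈ 4865.97
Area = √4865.97 ≈ 69.7565

Area = 69.76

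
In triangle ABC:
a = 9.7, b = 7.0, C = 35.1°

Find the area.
Two sides and the included angle (SAS): A = ½·a·b·sin(C) = ½·9.7·7.0·sin(35.1°)
sin(35.1°) ≈ 0.575005
A ≈ ½·67.9·0.575005 = 33.95·0.575005 ≈ 19.5214

Area = 19.52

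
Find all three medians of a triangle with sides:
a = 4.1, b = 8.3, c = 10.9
Median formula: m_a = ½√(2b² + 2c² − a²) (and cyclically). a² = 16.81, b² = 68.89, c² = 118.81.
m_a = ½√(2·68.89 + 2·118.81 − 16.81) = ½√358.59 ≈ ½·18.9365 ≈ 9.46824
m_b = ½√(2·16.81 + 2·118.81 − 68.89) = ½√202.35 ≈ ½·14.225 ≈ 7.11249
m_c = ½√(2·16.81 + 2·68.89 − 118.81) = ½√52.59 ≈ ½·7.2519 ≈ 3.62595

m_a = 9.468, m_b = 7.112, m_c = 3.626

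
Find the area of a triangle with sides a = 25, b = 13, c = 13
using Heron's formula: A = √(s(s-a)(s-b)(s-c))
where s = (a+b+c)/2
s = (25 + 13 + 13)/2 = 51/2 = 25.5
s − a = 0.5, s − b = 12.5, s − c = 12.5
s(s−a)(s−b)(s−c) = 25.5·0.5·12.5·12.5 = 1992.1875
Area = √1992.1875 ≈ 44.6339

s = 25.5, Area = 44.63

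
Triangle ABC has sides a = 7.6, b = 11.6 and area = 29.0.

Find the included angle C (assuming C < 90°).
Area = ½·a·b·sin(C)  ⇒  sin(C) = 2·Area/(a·b) = 2·29.0/(7.6·11.6) = 58/88.16 ≈ 0.657895
C = arcsin(0.657895) ≈ 41.1395° (taking the acute solution since C < 90°)

C = 41.14°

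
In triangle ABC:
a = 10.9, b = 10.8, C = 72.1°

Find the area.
Two sides and the included angle (SAS): A = ½·a·b·sin(C) = ½·10.9·10.8·sin(72.1°)
sin(72.1°) ≈ 0.951594
A ≈ ½·117.72·0.951594 = 58.86·0.951594 ≈ 56.0108

Area = 56.01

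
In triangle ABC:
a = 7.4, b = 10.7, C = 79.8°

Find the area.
Two sides and the included angle (SAS): A = ½·a·b·sin(C) = ½·7.4·10.7·sin(79.8°)
sin(79.8°) ≈ 0.984196
A ≈ ½·79.18·0.984196 = 39.59·0.984196 ≈ 38.9643

Area = 38.96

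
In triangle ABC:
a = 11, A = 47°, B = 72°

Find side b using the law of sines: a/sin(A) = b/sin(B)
a/sin(A) = b/sin(B)  ⇒  b = a·sin(B)/sin(A) = 11·sin(72°)/sin(47°)
sin(72°) ≈ 0.951057, sin(47°) ≈ 0.731354
b ≈ 11·0.951057/0.731354 ≈ 10.4616/0.731354 ≈ 14.3045

b = 14.3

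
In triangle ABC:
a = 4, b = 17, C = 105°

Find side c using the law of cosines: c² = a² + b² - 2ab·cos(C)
c² = 4² + 17² − 2·4·17·cos(105°)
cos(105°) ≈ -0.258819
c² ≈ 16 + 289 − 136·(-0.258819) ≈ 305 + 35.1994 ≈ 340.199
c ≈ √340.199 ≈ 18.4445

c = 18.44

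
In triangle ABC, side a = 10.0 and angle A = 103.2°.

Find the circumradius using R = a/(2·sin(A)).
R = a/(2·sin(A)) = 10.0/(2·sin(103.2°))
sin(103.2°) ≈ 0.973579
R ≈ 10.0/(2·0.973579) = 10.0/1.94716 ≈ 5.13569

R = 5.136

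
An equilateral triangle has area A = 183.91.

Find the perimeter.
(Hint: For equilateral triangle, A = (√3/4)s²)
A = (√3/4)s²  ⇒  s² = 4A/√3 = 4·183.91/√3 = 735.64/1.73205 ≈ 424.722
s ≈ √424.722 ≈ 20.6088
Perimeter = 3s ≈ 3·20.6088 ≈ 61.8264

Perimeter = 61.83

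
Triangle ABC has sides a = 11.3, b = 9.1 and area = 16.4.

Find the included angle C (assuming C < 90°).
Area = ½·a·b·sin(C)  ⇒  sin(C) = 2·Area/(a·b) = 2·16.4/(11.3·9.1) = 32.8/102.83 ≈ 0.318973
C = arcsin(0.318973) ≈ 18.6008° (taking the acute solution since C < 90°)

C = 18.6°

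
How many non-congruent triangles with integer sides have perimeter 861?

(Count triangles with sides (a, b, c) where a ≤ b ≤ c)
Let a ≤ b ≤ c with a + b + c = 861. The only binding inequality is a + b > c, i.e. 861 − c > c, so c < 861/2; and c ≥ 861/3 since c is the largest side.
So 287 ≤ c ≤ 430. For each c, b runs from ⌈(861 − c)/2⌉ up to c (then a = 861 − b − c satisfies 1 ≤ a ≤ b automatically), giving c − ⌈(861 − c)/2⌉ + 1 choices.
Summing over c: 1 + 2 + 4 + 5 + … + 214 + 215  (144 terms, c = 287, …, 430) = 15552
Check (closed form: nearest integer to p²/48 for even p, (p+3)²/48 for odd p): (861+3)²/48 = 864²/48 = 746496/48 ≈ 15552.00 → 15552

15552 triangles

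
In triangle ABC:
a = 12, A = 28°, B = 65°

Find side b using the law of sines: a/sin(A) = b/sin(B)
a/sin(A) = b/sin(B)  ⇒  b = a·sin(B)/sin(A) = 12·sin(65°)/sin(28°)
sin(65°) ≈ 0.906308, sin(28°) ≈ 0.469472
b ≈ 12·0.906308/0.469472 ≈ 10.8757/0.469472 ≈ 23.1658

b = 23.17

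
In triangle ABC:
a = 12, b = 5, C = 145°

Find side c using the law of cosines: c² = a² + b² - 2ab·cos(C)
c² = 12² + 5² − 2·12·5·cos(145°)
cos(145°) ≈ -0.819152
c² ≈ 144 + 25 − 120·(-0.819152) ≈ 169 + 98.2982 ≈ 267.298
c ≈ √267.298 ≈ 16.3493

c = 16.35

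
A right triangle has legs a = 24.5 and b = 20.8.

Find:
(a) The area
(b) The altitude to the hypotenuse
(a) The legs are perpendicular, so Area = ½·a·b = ½·24.5·20.8 = ½·509.6 = 254.8
(b) Hypotenuse c = √(a² + b²) = √(600.25 + 432.64) = √1032.89 ≈ 32.1386
    Area = ½·c·h_c  ⇒  h_c = 2·Area/c = 509.6/32.1386 ≈ 15.8563

Area = 254.8, h_c = 15.86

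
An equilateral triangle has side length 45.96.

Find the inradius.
r = Area/s with s the semi-perimeter.
Area = (√3/4)·45.96² = (√3/4)·2112.3216 ≈ 0.433013·2112.3216 ≈ 914.662
s = 3·45.96/2 = 68.94
r ≈ 914.662/68.94 ≈ 13.2675
(Equivalently r = side/(2√3) = 45.96/3.4641 ≈ 13.2675.)

r = 13.27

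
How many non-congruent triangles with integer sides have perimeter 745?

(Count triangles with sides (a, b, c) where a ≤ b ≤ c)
Let a ≤ b ≤ c with a + b + c = 745. The only binding inequality is a + b > c, i.e. 745 − c > c, so c < 745/2; and c ≥ 745/3 since c is the largest side.
So 249 ≤ c ≤ 372. For each c, b runs from ⌈(745 − c)/2⌉ up to c (then a = 745 − b − c satisfies 1 ≤ a ≤ b automatically), giving c − ⌈(745 − c)/2⌉ + 1 choices.
Summing over c: 2 + 3 + 5 + 6 + … + 185 + 186  (124 terms, c = 249, …, 372) = 11656
Check (closed form: nearest integer to p²/48 for even p, (p+3)²/48 for odd p): (745+3)²/48 = 748²/48 = 559504/48 ≈ 11656.33 → 11656

11656 triangles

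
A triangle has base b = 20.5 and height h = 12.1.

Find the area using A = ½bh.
A = ½·b·h = ½·20.5·12.1 = ½·248.05 = 124.025

Area = 124.025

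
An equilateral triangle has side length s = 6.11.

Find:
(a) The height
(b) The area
(a) The height splits the triangle into two 30-60-90 halves: h = s·√3/2 = 6.11·1.73205/2 ≈ 10.5828/2 ≈ 5.29142
(b) Area = (√3/4)·s² = (√3/4)·6.11² = (√3/4)·37.3321 ≈ 0.433013·37.3321 ≈ 16.1653

Height = 5.291, Area = 16.17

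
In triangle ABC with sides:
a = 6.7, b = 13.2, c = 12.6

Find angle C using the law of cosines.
c² = a² + b² − 2ab·cos(C)  ⇒  cos(C) = (a² + b² − c²)/(2ab)
cos(C) = (6.7² + 13.2² − 12.6²)/(2·6.7·13.2) = (44.89 + 174.24 − 158.76)/176.88 = 60.37/176.88 ≈ 0.341305
C = arccos(0.341305) ≈ 70.0436°

C = 70.04°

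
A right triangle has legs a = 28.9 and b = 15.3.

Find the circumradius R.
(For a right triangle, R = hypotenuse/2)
Hypotenuse c = √(a² + b²) = √(835.21 + 234.09) = √1069.3 ≈ 32.7002
R = c/2 ≈ 32.7002/2 ≈ 16.3501

R = 16.35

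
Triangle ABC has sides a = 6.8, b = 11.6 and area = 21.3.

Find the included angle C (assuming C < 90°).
Area = ½·a·b·sin(C)  ⇒  sin(C) = 2·Area/(a·b) = 2·21.3/(6.8·11.6) = 42.6/78.88 ≈ 0.540061
C = arcsin(0.540061) ≈ 32.6878° (taking the acute solution since C < 90°)

C = 32.69°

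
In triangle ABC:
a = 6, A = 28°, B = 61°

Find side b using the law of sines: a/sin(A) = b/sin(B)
a/sin(A) = b/sin(B)  ⇒  b = a·sin(B)/sin(A) = 6·sin(61°)/sin(28°)
sin(61°) ≈ 0.87462, sin(28°) ≈ 0.469472
b ≈ 6·0.87462/0.469472 ≈ 5.24772/0.469472 ≈ 11.1779

b = 11.18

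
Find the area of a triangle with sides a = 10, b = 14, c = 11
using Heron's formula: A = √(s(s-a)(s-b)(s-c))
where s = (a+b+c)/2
s = (10 + 14 + 11)/2 = 35/2 = 17.5
s − a = 7.5, s − b = 3.5, s − c = 6.5
s(s−a)(s−b)(s−c) = 17.5·7.5·3.5·6.5 = 2985.9375
Area = √2985.9375 ≈ 54.6437

s = 17.5, Area = 54.64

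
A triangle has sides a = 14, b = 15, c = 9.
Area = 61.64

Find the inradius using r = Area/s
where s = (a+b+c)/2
s = (14 + 15 + 9)/2 = 38/2 = 19
r = Area/s = 61.64/19 ≈ 3.24421

r = 3.244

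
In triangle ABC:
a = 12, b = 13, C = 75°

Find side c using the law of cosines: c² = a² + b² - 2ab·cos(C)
c² = 12² + 13² − 2·12·13·cos(75°)
cos(75°) ≈ 0.258819
c² ≈ 144 + 169 − 312·(0.258819) ≈ 313 − 80.7515 ≈ 232.248
c ≈ √232.248 ≈ 15.2397

c = 15.24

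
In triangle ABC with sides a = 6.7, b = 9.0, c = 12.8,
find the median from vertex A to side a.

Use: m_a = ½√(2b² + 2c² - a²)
m_a = ½√(2·9.0² + 2·12.8² − 6.7²) = ½√(2·81 + 2·163.84 − 44.89) = ½√(162 + 327.68 − 44.89) = ½√444.79
√444.79 ≈ 21.09, so m_a ≈ 10.545

m_a = 10.55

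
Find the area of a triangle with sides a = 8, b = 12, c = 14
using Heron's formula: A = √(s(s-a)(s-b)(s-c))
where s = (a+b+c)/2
s = (8 + 12 + 14)/2 = 34/2 = 17
s − a = 9, s − b = 5, s − c = 3
s(s−a)(s−b)(s−c) = 17·9·5·3 = 2295
Area = √2295 ≈ 47.9062

s = 17.0, Area = 47.91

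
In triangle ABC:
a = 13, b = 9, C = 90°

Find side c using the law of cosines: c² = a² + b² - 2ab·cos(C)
c² = 13² + 9² − 2·13·9·cos(90°)
cos(90°) ≈ 0
c² ≈ 169 + 81 − 234·(0) ≈ 250 − 0 ≈ 250
c ≈ √250 ≈ 15.8114

c = 15.81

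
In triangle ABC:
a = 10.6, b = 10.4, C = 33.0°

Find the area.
Two sides and the included angle (SAS): A = ½·a·b·sin(C) = ½·10.6·10.4·sin(33.0°)
sin(33.0°) ≈ 0.544639
A ≈ ½·110.24·0.544639 = 55.12·0.544639 ≈ 30.0205

Area = 30.02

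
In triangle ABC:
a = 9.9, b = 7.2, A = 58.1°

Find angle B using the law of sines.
a/sin(A) = b/sin(B)  ⇒  sin(B) = b·sin(A)/a = 7.2·sin(58.1°)/9.9
sin(58.1°) ≈ 0.848972
sin(B) ≈ 7.2·0.848972/9.9 ≈ 6.1126/9.9 ≈ 0.617434
B = arcsin(0.617434) ≈ 38.129°
(Since b ≤ a we need B ≤ A, so the obtuse alternative 180° − 38.129° ≈ 141.871° is rejected.)

B = 38.13°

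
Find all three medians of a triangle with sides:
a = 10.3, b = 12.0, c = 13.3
Median formula: m_a = ½√(2b² + 2c² − a²) (and cyclically). a² = 106.09, b² = 144, c² = 176.89.
m_a = ½√(2·144 + 2·176.89 − 106.09) = ½√535.69 ≈ ½·23.145 ≈ 11.5725
m_b = ½√(2·106.09 + 2·176.89 − 144) = ½√421.96 ≈ ½·20.5417 ≈ 10.2708
m_c = ½√(2·106.09 + 2·144 − 176.89) = ½√323.29 ≈ ½·17.9803 ≈ 8.99013

m_a = 11.57, m_b = 10.27, m_c = 8.99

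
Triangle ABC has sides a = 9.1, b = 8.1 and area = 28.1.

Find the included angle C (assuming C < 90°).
Area = ½·a·b·sin(C)  ⇒  sin(C) = 2·Area/(a·b) = 2·28.1/(9.1·8.1) = 56.2/73.71 ≈ 0.762447
C = arcsin(0.762447) ≈ 49.6804° (taking the acute solution since C < 90°)

C = 49.68°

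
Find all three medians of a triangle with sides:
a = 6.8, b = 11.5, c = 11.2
Median formula: m_a = ½√(2b² + 2c² − a²) (and cyclically). a² = 46.24, b² = 132.25, c² = 125.44.
m_a = ½√(2·132.25 + 2·125.44 − 46.24) = ½√469.14 ≈ ½·21.6596 ≈ 10.8298
m_b = ½√(2·46.24 + 2·125.44 − 132.25) = ½√211.11 ≈ ½·14.5296 ≈ 7.26481
m_c = ½√(2·46.24 + 2·132.25 − 125.44) = ½√231.54 ≈ ½·15.2164 ≈ 7.60822

m_a = 10.83, m_b = 7.265, m_c = 7.608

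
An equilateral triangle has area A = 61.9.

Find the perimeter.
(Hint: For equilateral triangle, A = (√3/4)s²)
A = (√3/4)s²  ⇒  s² = 4A/√3 = 4·61.9/√3 = 247.6/1.73205 ≈ 142.952
s ≈ √142.952 ≈ 11.9563
Perimeter = 3s ≈ 3·11.9563 ≈ 35.8688

Perimeter = 35.87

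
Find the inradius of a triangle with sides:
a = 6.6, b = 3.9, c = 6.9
r = Area/s where s is the semi-perimeter.
s = (6.6 + 3.9 + 6.9)/2 = 17.4/2 = 8.7
Area = √(s(s−a)(s−b)(s−c)) = √(8.7·2.1·4.8·1.8) ≈ √157.853 ≈ 12.5639
r ≈ 12.5639/8.7 ≈ 1.44413

r = 1.444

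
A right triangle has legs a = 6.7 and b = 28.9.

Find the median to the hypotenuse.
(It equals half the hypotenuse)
Hypotenuse c = √(a² + b²) = √(44.89 + 835.21) = √880.1 ≈ 29.6665
Median to hypotenuse = c/2 ≈ 29.6665/2 ≈ 14.8332

Median = 14.83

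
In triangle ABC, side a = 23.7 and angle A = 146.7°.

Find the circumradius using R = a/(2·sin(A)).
R = a/(2·sin(A)) = 23.7/(2·sin(146.7°))
sin(146.7°) ≈ 0.549023
R ≈ 23.7/(2·0.549023) = 23.7/1.09805 ≈ 21.5838

R = 21.58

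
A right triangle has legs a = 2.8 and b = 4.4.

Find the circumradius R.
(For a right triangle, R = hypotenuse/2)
Hypotenuse c = √(a² + b²) = √(7.84 + 19.36) = √27.2 ≈ 5.21536
R = c/2 ≈ 5.21536/2 ≈ 2.60768

R = 2.608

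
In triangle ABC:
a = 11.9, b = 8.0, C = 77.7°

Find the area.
Two sides and the included angle (SAS): A = ½·a·b·sin(C) = ½·11.9·8.0·sin(77.7°)
sin(77.7°) ≈ 0.977046
A ≈ ½·95.2·0.977046 = 47.6·0.977046 ≈ 46.5074

Area = 46.51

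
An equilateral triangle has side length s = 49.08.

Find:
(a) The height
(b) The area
(a) The height splits the triangle into two 30-60-90 halves: h = s·√3/2 = 49.08·1.73205/2 ≈ 85.0091/2 ≈ 42.5045
(b) Area = (√3/4)·s² = (√3/4)·49.08² = (√3/4)·2408.8464 ≈ 0.433013·2408.8464 ≈ 1043.06

Height = 42.5, Area = 1043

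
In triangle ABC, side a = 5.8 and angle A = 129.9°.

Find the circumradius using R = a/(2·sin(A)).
R = a/(2·sin(A)) = 5.8/(2·sin(129.9°))
sin(129.9°) ≈ 0.767165
R ≈ 5.8/(2·0.767165) = 5.8/1.53433 ≈ 3.78015

R = 3.78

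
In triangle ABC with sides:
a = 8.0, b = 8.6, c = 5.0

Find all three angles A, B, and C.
Law of cosines for each angle (a² = 64, b² = 73.96, c² = 25):
cos(A) = (b² + c² − a²)/(2bc) = (73.96 + 25 − 64)/(2·8.6·5.0) = 34.96/86 ≈ 0.406512  ⇒  A ≈ 66.0141°
cos(B) = (a² + c² − b²)/(2ac) = (64 + 25 − 73.96)/(2·8.0·5.0) = 15.04/80 ≈ 0.188  ⇒  B ≈ 79.1639°
cos(C) = (a² + b² − c²)/(2ab) = (64 + 73.96 − 25)/(2·8.0·8.6) = 112.96/137.6 ≈ 0.82093  ⇒  C ≈ 34.822°
Check: A + B + C ≈ 180°

A = 66.01°, B = 79.16°, C = 34.82°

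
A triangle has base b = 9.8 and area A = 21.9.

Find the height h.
A = ½·b·h  ⇒  h = 2A/b = 2·21.9/9.8 = 43.8/9.8 ≈ 4.46939

h = 4.469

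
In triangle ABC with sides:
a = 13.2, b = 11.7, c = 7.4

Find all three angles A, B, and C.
Law of cosines for each angle (a² = 174.24, b² = 136.89, c² = 54.76):
cos(A) = (b² + c² − a²)/(2bc) = (136.89 + 54.76 − 174.24)/(2·11.7·7.4) = 17.41/173.16 ≈ 0.100543  ⇒  A ≈ 84.2296°
cos(B) = (a² + c² − b²)/(2ac) = (174.24 + 54.76 − 136.89)/(2·13.2·7.4) = 92.11/195.36 ≈ 0.471489  ⇒  B ≈ 61.869°
cos(C) = (a² + b² − c²)/(2ab) = (174.24 + 136.89 − 54.76)/(2·13.2·11.7) = 256.37/308.88 ≈ 0.829999  ⇒  C ≈ 33.9014°
Check: A + B + C ≈ 180°

A = 84.23°, B = 61.87°, C = 33.9°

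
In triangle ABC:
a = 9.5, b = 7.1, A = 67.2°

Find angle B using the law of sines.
a/sin(A) = b/sin(B)  ⇒  sin(B) = b·sin(A)/a = 7.1·sin(67.2°)/9.5
sin(67.2°) ≈ 0.921863
sin(B) ≈ 7.1·0.921863/9.5 ≈ 6.54523/9.5 ≈ 0.688971
B = arcsin(0.688971) ≈ 43.5487°
(Since b ≤ a we need B ≤ A, so the obtuse alternative 180° − 43.5487° ≈ 136.451° is rejected.)

B = 43.55°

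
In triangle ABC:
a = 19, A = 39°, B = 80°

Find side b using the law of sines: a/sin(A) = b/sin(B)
a/sin(A) = b/sin(B)  ⇒  b = a·sin(B)/sin(A) = 19·sin(80°)/sin(39°)
sin(80°) ≈ 0.984808, sin(39°) ≈ 0.62932
b ≈ 19·0.984808/0.62932 ≈ 18.7113/0.62932 ≈ 29.7326

b = 29.73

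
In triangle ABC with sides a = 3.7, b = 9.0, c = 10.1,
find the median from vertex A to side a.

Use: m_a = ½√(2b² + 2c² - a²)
m_a = ½√(2·9.0² + 2·10.1² − 3.7²) = ½√(2·81 + 2·102.01 − 13.69) = ½√(162 + 204.02 − 13.69) = ½√352.33
√352.33 ≈ 18.7705, so m_a ≈ 9.38523

m_a = 9.385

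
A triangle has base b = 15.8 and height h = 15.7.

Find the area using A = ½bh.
A = ½·b·h = ½·15.8·15.7 = ½·248.06 = 124.03

Area = 124.03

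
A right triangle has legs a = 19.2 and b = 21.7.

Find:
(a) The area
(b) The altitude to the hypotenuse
(a) The legs are perpendicular, so Area = ½·a·b = ½·19.2·21.7 = ½·416.64 = 208.32
(b) Hypotenuse c = √(a² + b²) = √(368.64 + 470.89) = √839.53 ≈ 28.9746
    Area = ½·c·h_c  ⇒  h_c = 2·Area/c = 416.64/28.9746 ≈ 14.3795

Area = 208.32, h_c = 14.38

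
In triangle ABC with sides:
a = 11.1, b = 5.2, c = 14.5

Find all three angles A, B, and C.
Law of cosines for each angle (a² = 123.21, b² = 27.04, c² = 210.25):
cos(A) = (b² + c² − a²)/(2bc) = (27.04 + 210.25 − 123.21)/(2·5.2·14.5) = 114.08/150.8 ≈ 0.756499  ⇒  A ≈ 40.8435°
cos(B) = (a² + c² − b²)/(2ac) = (123.21 + 210.25 − 27.04)/(2·11.1·14.5) = 306.42/321.9 ≈ 0.951911  ⇒  B ≈ 17.841°
cos(C) = (a² + b² − c²)/(2ab) = (123.21 + 27.04 − 210.25)/(2·11.1·5.2) = -60/115.44 ≈ -0.519751  ⇒  C ≈ 121.316°
Check: A + B + C ≈ 180°

A = 40.84°, B = 17.84°, C = 121.3°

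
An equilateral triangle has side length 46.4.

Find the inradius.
r = Area/s with s the semi-perimeter.
Area = (√3/4)·46.4² = (√3/4)·2152.96 ≈ 0.433013·2152.96 ≈ 932.259
s = 3·46.4/2 = 69.6
r ≈ 932.259/69.6 ≈ 13.3945
(Equivalently r = side/(2√3) = 46.4/3.4641 ≈ 13.3945.)

r = 13.39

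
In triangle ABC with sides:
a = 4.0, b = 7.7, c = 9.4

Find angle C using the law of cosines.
c² = a² + b² − 2ab·cos(C)  ⇒  cos(C) = (a² + b² − c²)/(2ab)
cos(C) = (4.0² + 7.7² − 9.4²)/(2·4.0·7.7) = (16 + 59.29 − 88.36)/61.6 = -13.07/61.6 ≈ -0.212175
C = arccos(-0.212175) ≈ 102.25°

C = 102.2°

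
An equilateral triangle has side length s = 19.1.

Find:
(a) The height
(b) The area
(a) The height splits the triangle into two 30-60-90 halves: h = s·√3/2 = 19.1·1.73205/2 ≈ 33.0822/2 ≈ 16.5411
(b) Area = (√3/4)·s² = (√3/4)·19.1² = (√3/4)·364.81 ≈ 0.433013·364.81 ≈ 157.967

Height = 16.54, Area = 158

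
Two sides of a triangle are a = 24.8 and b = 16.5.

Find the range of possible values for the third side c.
Triangle inequality: |a − b| < c < a + b
|a − b| = |24.8 − 16.5| = 8.3
a + b = 24.8 + 16.5 = 41.3

8.3 < c < 41.3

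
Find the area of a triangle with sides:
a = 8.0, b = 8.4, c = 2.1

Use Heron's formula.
s = (8.0 + 8.4 + 2.1)/2 = 18.5/2 = 9.25
s − a = 1.25, s − b = 0.85, s − c = 7.15
s(s−a)(s−b)(s−c) = 9.25·1.25·0.85·7.15 ≈ 70.2711
Area = √70.2711 ≈ 8.38279

Area = 8.383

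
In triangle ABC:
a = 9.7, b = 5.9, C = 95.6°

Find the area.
Two sides and the included angle (SAS): A = ½·a·b·sin(C) = ½·9.7·5.9·sin(95.6°)
sin(95.6°) ≈ 0.995227
A ≈ ½·57.23·0.995227 = 28.615·0.995227 ≈ 28.4784

Area = 28.48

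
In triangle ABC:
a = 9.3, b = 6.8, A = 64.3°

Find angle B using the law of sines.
a/sin(A) = b/sin(B)  ⇒  sin(B) = b·sin(A)/a = 6.8·sin(64.3°)/9.3
sin(64.3°) ≈ 0.901077
sin(B) ≈ 6.8·0.901077/9.3 ≈ 6.12732/9.3 ≈ 0.658852
B = arcsin(0.658852) ≈ 41.2124°
(Since b ≤ a we need B ≤ A, so the obtuse alternative 180° − 41.2124° ≈ 138.788° is rejected.)

B = 41.21°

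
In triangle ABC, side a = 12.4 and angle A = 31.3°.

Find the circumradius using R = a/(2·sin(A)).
R = a/(2·sin(A)) = 12.4/(2·sin(31.3°))
sin(31.3°) ≈ 0.519519
R ≈ 12.4/(2·0.519519) = 12.4/1.03904 ≈ 11.9341

R = 11.93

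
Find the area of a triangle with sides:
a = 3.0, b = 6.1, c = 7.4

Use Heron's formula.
s = (3.0 + 6.1 + 7.4)/2 = 16.5/2 = 8.25
s − a = 5.25, s − b = 2.15, s − c = 0.85
s(s−a)(s−b)(s−c) = 8.25·5.25·2.15·0.85 ≈ 79.1536
Area = √79.1536 ≈ 8.89683

Area = 8.897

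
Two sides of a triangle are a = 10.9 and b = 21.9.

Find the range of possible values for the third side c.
Triangle inequality: |a − b| < c < a + b
|a − b| = |10.9 − 21.9| = 11
a + b = 10.9 + 21.9 = 32.8

11 < c < 32.8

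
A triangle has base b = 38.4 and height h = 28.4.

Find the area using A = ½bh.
A = ½·b·h = ½·38.4·28.4 = ½·1090.56 = 545.28

Area = 545.28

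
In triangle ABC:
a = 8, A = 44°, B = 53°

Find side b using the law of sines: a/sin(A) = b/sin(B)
a/sin(A) = b/sin(B)  ⇒  b = a·sin(B)/sin(A) = 8·sin(53°)/sin(44°)
sin(53°) ≈ 0.798636, sin(44°) ≈ 0.694658
b ≈ 8·0.798636/0.694658 ≈ 6.38908/0.694658 ≈ 9.19745

b = 9.197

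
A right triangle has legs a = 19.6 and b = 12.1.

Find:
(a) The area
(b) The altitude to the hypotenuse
(a) The legs are perpendicular, so Area = ½·a·b = ½·19.6·12.1 = ½·237.16 = 118.58
(b) Hypotenuse c = √(a² + b²) = √(384.16 + 146.41) = √530.57 ≈ 23.0341
    Area = ½·c·h_c  ⇒  h_c = 2·Area/c = 237.16/23.0341 ≈ 10.296

Area = 118.58, h_c = 10.3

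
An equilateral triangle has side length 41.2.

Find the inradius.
r = Area/s with s the semi-perimeter.
Area = (√3/4)·41.2² = (√3/4)·1697.44 ≈ 0.433013·1697.44 ≈ 735.013
s = 3·41.2/2 = 61.8
r ≈ 735.013/61.8 ≈ 11.8934
(Equivalently r = side/(2√3) = 41.2/3.4641 ≈ 11.8934.)

r = 11.89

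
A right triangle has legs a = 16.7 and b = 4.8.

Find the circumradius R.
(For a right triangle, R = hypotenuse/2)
Hypotenuse c = √(a² + b²) = √(278.89 + 23.04) = √301.93 ≈ 17.3761
R = c/2 ≈ 17.3761/2 ≈ 8.68807

R = 8.688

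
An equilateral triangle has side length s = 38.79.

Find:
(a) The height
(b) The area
(a) The height splits the triangle into two 30-60-90 halves: h = s·√3/2 = 38.79·1.73205/2 ≈ 67.1863/2 ≈ 33.5931
(b) Area = (√3/4)·s² = (√3/4)·38.79² = (√3/4)·1504.6641 ≈ 0.433013·1504.6641 ≈ 651.539

Height = 33.59, Area = 651.5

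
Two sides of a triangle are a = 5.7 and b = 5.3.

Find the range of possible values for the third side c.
Triangle inequality: |a − b| < c < a + b
|a − b| = |5.7 − 5.3| = 0.4
a + b = 5.7 + 5.3 = 11

0.4 < c < 11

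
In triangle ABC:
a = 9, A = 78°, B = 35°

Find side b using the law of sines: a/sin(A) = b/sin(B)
a/sin(A) = b/sin(B)  ⇒  b = a·sin(B)/sin(A) = 9·sin(35°)/sin(78°)
sin(35°) ≈ 0.573576, sin(78°) ≈ 0.978148
b ≈ 9·0.573576/0.978148 ≈ 5.16219/0.978148 ≈ 5.27751

b = 5.278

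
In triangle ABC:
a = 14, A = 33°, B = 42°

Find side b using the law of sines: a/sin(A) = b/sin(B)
a/sin(A) = b/sin(B)  ⇒  b = a·sin(B)/sin(A) = 14·sin(42°)/sin(33°)
sin(42°) ≈ 0.669131, sin(33°) ≈ 0.544639
b ≈ 14·0.669131/0.544639 ≈ 9.36783/0.544639 ≈ 17.2001

b = 17.2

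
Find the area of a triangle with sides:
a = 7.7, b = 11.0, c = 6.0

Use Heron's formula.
s = (7.7 + 11.0 + 6.0)/2 = 24.7/2 = 12.35
s − a = 4.65, s − b = 1.35, s − c = 6.35
s(s−a)(s−b)(s−c) = 12.35·4.65·1.35·6.35 ≈ 492.297
Area = √492.297 ≈ 22.1878

Area = 22.19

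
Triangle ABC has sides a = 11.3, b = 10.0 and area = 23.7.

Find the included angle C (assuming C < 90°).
Area = ½·a·b·sin(C)  ⇒  sin(C) = 2·Area/(a·b) = 2·23.7/(11.3·10.0) = 47.4/113 ≈ 0.419469
C = arcsin(0.419469) ≈ 24.8011° (taking the acute solution since C < 90°)

C = 24.8°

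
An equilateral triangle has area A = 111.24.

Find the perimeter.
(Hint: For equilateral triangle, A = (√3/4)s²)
A = (√3/4)s²  ⇒  s² = 4A/√3 = 4·111.24/√3 = 444.96/1.73205 ≈ 256.898
s ≈ √256.898 ≈ 16.028
Perimeter = 3s ≈ 3·16.028 ≈ 48.0841

Perimeter = 48.08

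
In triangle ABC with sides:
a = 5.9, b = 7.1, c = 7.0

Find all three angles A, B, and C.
Law of cosines for each angle (a² = 34.81, b² = 50.41, c² = 49):
cos(A) = (b² + c² − a²)/(2bc) = (50.41 + 49 − 34.81)/(2·7.1·7.0) = 64.6/99.4 ≈ 0.649899  ⇒  A ≈ 49.466°
cos(B) = (a² + c² − b²)/(2ac) = (34.81 + 49 − 50.41)/(2·5.9·7.0) = 33.4/82.6 ≈ 0.404358  ⇒  B ≈ 66.1491°
cos(C) = (a² + b² − c²)/(2ab) = (34.81 + 50.41 − 49)/(2·5.9·7.1) = 36.22/83.78 ≈ 0.432323  ⇒  C ≈ 64.3849°
Check: A + B + C ≈ 180°

A = 49.47°, B = 66.15°, C = 64.38°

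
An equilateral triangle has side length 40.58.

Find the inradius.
r = Area/s with s the semi-perimeter.
Area = (√3/4)·40.58² = (√3/4)·1646.7364 ≈ 0.433013·1646.7364 ≈ 713.058
s = 3·40.58/2 = 60.87
r ≈ 713.058/60.87 ≈ 11.7144
(Equivalently r = side/(2√3) = 40.58/3.4641 ≈ 11.7144.)

r = 11.71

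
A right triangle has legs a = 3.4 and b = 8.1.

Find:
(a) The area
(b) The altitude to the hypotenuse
(a) The legs are perpendicular, so Area = ½·a·b = ½·3.4·8.1 = ½·27.54 = 13.77
(b) Hypotenuse c = √(a² + b²) = √(11.56 + 65.61) = √77.17 ≈ 8.78465
    Area = ½·c·h_c  ⇒  h_c = 2·Area/c = 27.54/8.78465 ≈ 3.13502

Area = 13.77, h_c = 3.135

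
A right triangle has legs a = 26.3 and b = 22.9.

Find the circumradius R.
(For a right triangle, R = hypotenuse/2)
Hypotenuse c = √(a² + b²) = √(691.69 + 524.41) = √1216.1 ≈ 34.8726
R = c/2 ≈ 34.8726/2 ≈ 17.4363

R = 17.44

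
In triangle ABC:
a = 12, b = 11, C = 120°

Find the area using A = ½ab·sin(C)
A = ½·a·b·sin(C) = ½·12·11·sin(120°)
sin(120°) ≈ 0.866025
A ≈ ½·132·0.866025 = 66·0.866025 ≈ 57.1577

Area = 57.16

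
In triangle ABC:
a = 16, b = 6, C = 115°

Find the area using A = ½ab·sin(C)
A = ½·a·b·sin(C) = ½·16·6·sin(115°)
sin(115°) ≈ 0.906308
A ≈ ½·96·0.906308 = 48·0.906308 ≈ 43.5028

Area = 43.5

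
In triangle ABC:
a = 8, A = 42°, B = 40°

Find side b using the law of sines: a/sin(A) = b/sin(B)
a/sin(A) = b/sin(B)  ⇒  b = a·sin(B)/sin(A) = 8·sin(40°)/sin(42°)
sin(40°) ≈ 0.642788, sin(42°) ≈ 0.669131
b ≈ 8·0.642788/0.669131 ≈ 5.1423/0.669131 ≈ 7.68505

b = 7.685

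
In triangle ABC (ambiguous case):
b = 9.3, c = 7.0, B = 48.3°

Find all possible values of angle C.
b/sin(B) = c/sin(C)  ⇒  sin(C) = c·sin(B)/b = 7.0·sin(48.3°)/9.3
sin(48.3°) ≈ 0.746638
sin(C) ≈ 7.0·0.746638/9.3 ≈ 5.22647/9.3 ≈ 0.561986
Candidate 1: C₁ = arcsin(0.561986) ≈ 34.1932°  →  A = 180° − 48.3° − 34.1932° ≈ 97.5068° > 0, valid
Candidate 2: C₂ = 180° − C₁ ≈ 145.807°  →  A = 180° − 48.3° − 145.807° ≈ -14.1068° ≤ 0, not a valid triangle

C = 34.19° (one solution)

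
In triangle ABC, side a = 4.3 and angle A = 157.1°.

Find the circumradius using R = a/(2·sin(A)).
R = a/(2·sin(A)) = 4.3/(2·sin(157.1°))
sin(157.1°) ≈ 0.389124
R ≈ 4.3/(2·0.389124) = 4.3/0.778248 ≈ 5.52523

R = 5.525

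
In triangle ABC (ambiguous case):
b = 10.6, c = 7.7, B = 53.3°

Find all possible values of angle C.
b/sin(B) = c/sin(C)  ⇒  sin(C) = c·sin(B)/b = 7.7·sin(53.3°)/10.6
sin(53.3°) ≈ 0.801776
sin(C) ≈ 7.7·0.801776/10.6 ≈ 6.17367/10.6 ≈ 0.582422
Candidate 1: C₁ = arcsin(0.582422) ≈ 35.6211°  →  A = 180° − 53.3° − 35.6211° ≈ 91.0789° > 0, valid
Candidate 2: C₂ = 180° − C₁ ≈ 144.379°  →  A = 180° − 53.3° − 144.379° ≈ -17.6789° ≤ 0, not a valid triangle

C = 35.62° (one solution)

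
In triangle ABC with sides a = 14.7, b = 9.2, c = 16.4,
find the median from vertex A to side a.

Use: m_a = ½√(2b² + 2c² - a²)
m_a = ½√(2·9.2² + 2·16.4² − 14.7²) = ½√(2·84.64 + 2·268.96 − 216.09) = ½√(169.28 + 537.92 − 216.09) = ½√491.11
√491.11 ≈ 22.161, so m_a ≈ 11.0805

m_a = 11.08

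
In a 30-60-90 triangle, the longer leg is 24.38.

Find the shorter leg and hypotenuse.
In a 30-60-90 triangle the sides are in ratio 1 : √3 : 2, so short leg = long leg/√3 and hypotenuse = 2·(short leg).
Short leg = 24.38/√3 ≈ 24.38/1.73205 ≈ 14.0758
Hypotenuse = 2·14.0758 ≈ 28.1516

Short leg = 14.08, Hypotenuse = 28.15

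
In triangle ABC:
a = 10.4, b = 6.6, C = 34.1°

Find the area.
Two sides and the included angle (SAS): A = ½·a·b·sin(C) = ½·10.4·6.6·sin(34.1°)
sin(34.1°) ≈ 0.560639
A ≈ ½·68.64·0.560639 = 34.32·0.560639 ≈ 19.2411

Area = 19.24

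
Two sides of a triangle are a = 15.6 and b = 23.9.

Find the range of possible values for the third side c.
Triangle inequality: |a − b| < c < a + b
|a − b| = |15.6 − 23.9| = 8.3
a + b = 15.6 + 23.9 = 39.5

8.3 < c < 39.5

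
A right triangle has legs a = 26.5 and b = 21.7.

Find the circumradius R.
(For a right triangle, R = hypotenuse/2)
Hypotenuse c = √(a² + b²) = √(702.25 + 470.89) = √1173.14 ≈ 34.2511
R = c/2 ≈ 34.2511/2 ≈ 17.1256

R = 17.13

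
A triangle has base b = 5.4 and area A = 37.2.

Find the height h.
A = ½·b·h  ⇒  h = 2A/b = 2·37.2/5.4 = 74.4/5.4 ≈ 13.7778

h = 13.78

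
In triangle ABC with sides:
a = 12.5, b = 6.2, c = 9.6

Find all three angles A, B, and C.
Law of cosines for each angle (a² = 156.25, b² = 38.44, c² = 92.16):
cos(A) = (b² + c² − a²)/(2bc) = (38.44 + 92.16 − 156.25)/(2·6.2·9.6) = -25.65/119.04 ≈ -0.215474  ⇒  A ≈ 102.443°
cos(B) = (a² + c² − b²)/(2ac) = (156.25 + 92.16 − 38.44)/(2·12.5·9.6) = 209.97/240 ≈ 0.874875  ⇒  B ≈ 28.9698°
cos(C) = (a² + b² − c²)/(2ab) = (156.25 + 38.44 − 92.16)/(2·12.5·6.2) = 102.53/155 ≈ 0.661484  ⇒  C ≈ 48.5869°
Check: A + B + C ≈ 180°

A = 102.4°, B = 28.97°, C = 48.59°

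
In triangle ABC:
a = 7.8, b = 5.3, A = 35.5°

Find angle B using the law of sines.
a/sin(A) = b/sin(B)  ⇒  sin(B) = b·sin(A)/a = 5.3·sin(35.5°)/7.8
sin(35.5°) ≈ 0.580703
sin(B) ≈ 5.3·0.580703/7.8 ≈ 3.07773/7.8 ≈ 0.39458
B = arcsin(0.39458) ≈ 23.2398°
(Since b ≤ a we need B ≤ A, so the obtuse alternative 180° − 23.2398° ≈ 156.76° is rejected.)

B = 23.24°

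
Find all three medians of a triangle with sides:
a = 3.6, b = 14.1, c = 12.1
Median formula: m_a = ½√(2b² + 2c² − a²) (and cyclically). a² = 12.96, b² = 198.81, c² = 146.41.
m_a = ½√(2·198.81 + 2·146.41 − 12.96) = ½√677.48 ≈ ½·26.0284 ≈ 13.0142
m_b = ½√(2·12.96 + 2·146.41 − 198.81) = ½√119.93 ≈ ½·10.9513 ≈ 5.47563
m_c = ½√(2·12.96 + 2·198.81 − 146.41) = ½√277.13 ≈ ½·16.6472 ≈ 8.32361

m_a = 13.01, m_b = 5.476, m_c = 8.324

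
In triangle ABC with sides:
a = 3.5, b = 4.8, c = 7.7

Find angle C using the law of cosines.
c² = a² + b² − 2ab·cos(C)  ⇒  cos(C) = (a² + b² − c²)/(2ab)
cos(C) = (3.5² + 4.8² − 7.7²)/(2·3.5·4.8) = (12.25 + 23.04 − 59.29)/33.6 = -24/33.6 ≈ -0.714286
C = arccos(-0.714286) ≈ 135.585°

C = 135.6°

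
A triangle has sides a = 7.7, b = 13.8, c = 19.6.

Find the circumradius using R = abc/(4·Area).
First find the area with Heron's formula.
s = (7.7 + 13.8 + 19.6)/2 = 20.55
Area = √(s(s−a)(s−b)(s−c)) = √(20.55·12.85·6.75·0.95) ≈ √1693.33 ≈ 41.1501
abc = 7.7·13.8·19.6 = 2082.696
R = abc/(4·Area) ≈ 2082.696/(4·41.1501) = 2082.696/164.601 ≈ 12.653

R = 12.65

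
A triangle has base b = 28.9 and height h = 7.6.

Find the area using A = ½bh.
A = ½·b·h = ½·28.9·7.6 = ½·219.64 = 109.82

Area = 109.82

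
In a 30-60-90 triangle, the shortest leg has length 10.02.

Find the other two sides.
In a 30-60-90 triangle the sides are in ratio 1 : √3 : 2 (short leg : long leg : hypotenuse).
Long leg = 10.02·√3 ≈ 10.02·1.73205 ≈ 17.3551
Hypotenuse = 2·10.02 = 20.04

Long leg = 10.02√3 = 17.36, Hypotenuse = 20.04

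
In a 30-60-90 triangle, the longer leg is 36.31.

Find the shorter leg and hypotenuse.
In a 30-60-90 triangle the sides are in ratio 1 : √3 : 2, so short leg = long leg/√3 and hypotenuse = 2·(short leg).
Short leg = 36.31/√3 ≈ 36.31/1.73205 ≈ 20.9636
Hypotenuse = 2·20.9636 ≈ 41.9272

Short leg = 20.96, Hypotenuse = 41.93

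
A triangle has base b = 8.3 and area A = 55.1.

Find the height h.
A = ½·b·h  ⇒  h = 2A/b = 2·55.1/8.3 = 110.2/8.3 ≈ 13.2771

h = 13.28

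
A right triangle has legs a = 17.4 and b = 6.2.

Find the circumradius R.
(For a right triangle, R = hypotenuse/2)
Hypotenuse c = √(a² + b²) = √(302.76 + 38.44) = √341.2 ≈ 18.4716
R = c/2 ≈ 18.4716/2 ≈ 9.2358

R = 9.236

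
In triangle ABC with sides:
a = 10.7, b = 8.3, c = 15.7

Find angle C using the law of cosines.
c² = a² + b² − 2ab·cos(C)  ⇒  cos(C) = (a² + b² − c²)/(2ab)
cos(C) = (10.7² + 8.3² − 15.7²)/(2·10.7·8.3) = (114.49 + 68.89 − 246.49)/177.62 = -63.11/177.62 ≈ -0.355309
C = arccos(-0.355309) ≈ 110.812°

C = 110.8°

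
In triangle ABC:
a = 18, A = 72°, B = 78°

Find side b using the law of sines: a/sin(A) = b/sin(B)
a/sin(A) = b/sin(B)  ⇒  b = a·sin(B)/sin(A) = 18·sin(78°)/sin(72°)
sin(78°) ≈ 0.978148, sin(72°) ≈ 0.951057
b ≈ 18·0.978148/0.951057 ≈ 17.6067/0.951057 ≈ 18.5127

b = 18.51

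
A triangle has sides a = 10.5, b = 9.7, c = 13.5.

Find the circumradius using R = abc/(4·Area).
First find the area with Heron's formula.
s = (10.5 + 9.7 + 13.5)/2 = 16.85
Area = √(s(s−a)(s−b)(s−c)) = √(16.85·6.35·7.15·3.35) ≈ √2562.86 ≈ 50.6247
abc = 10.5·9.7·13.5 = 1374.975
R = abc/(4·Area) ≈ 1374.975/(4·50.6247) = 1374.975/202.499 ≈ 6.79004

R = 6.79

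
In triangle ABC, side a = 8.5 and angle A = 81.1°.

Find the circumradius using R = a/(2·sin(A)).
R = a/(2·sin(A)) = 8.5/(2·sin(81.1°))
sin(81.1°) ≈ 0.98796
R ≈ 8.5/(2·0.98796) = 8.5/1.97592 ≈ 4.30179

R = 4.302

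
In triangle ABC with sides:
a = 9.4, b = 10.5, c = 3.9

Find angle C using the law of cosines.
c² = a² + b² − 2ab·cos(C)  ⇒  cos(C) = (a² + b² − c²)/(2ab)
cos(C) = (9.4² + 10.5² − 3.9²)/(2·9.4·10.5) = (88.36 + 110.25 − 15.21)/197.4 = 183.4/197.4 ≈ 0.929078
C = arccos(0.929078) ≈ 21.7085°

C = 21.71°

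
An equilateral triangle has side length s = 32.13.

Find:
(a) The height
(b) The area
(a) The height splits the triangle into two 30-60-90 halves: h = s·√3/2 = 32.13·1.73205/2 ≈ 55.6508/2 ≈ 27.8254
(b) Area = (√3/4)·s² = (√3/4)·32.13² = (√3/4)·1032.3369 ≈ 0.433013·1032.3369 ≈ 447.015

Height = 27.83, Area = 447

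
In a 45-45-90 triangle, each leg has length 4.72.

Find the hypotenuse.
In a 45-45-90 triangle the sides are in ratio 1 : 1 : √2, so hypotenuse = leg·√2.
Hypotenuse = 4.72·√2 ≈ 4.72·1.41421 ≈ 6.67509

Hypotenuse = 4.72√2 = 6.675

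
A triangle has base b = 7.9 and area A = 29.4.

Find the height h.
A = ½·b·h  ⇒  h = 2A/b = 2·29.4/7.9 = 58.8/7.9 ≈ 7.44304

h = 7.443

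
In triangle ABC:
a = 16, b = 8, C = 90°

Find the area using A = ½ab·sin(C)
A = ½·a·b·sin(C) = ½·16·8·sin(90°)
sin(90°) ≈ 1
A ≈ ½·128·1 = 64·1 ≈ 64

Area = 64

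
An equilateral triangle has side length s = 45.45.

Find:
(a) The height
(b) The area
(a) The height splits the triangle into two 30-60-90 halves: h = s·√3/2 = 45.45·1.73205/2 ≈ 78.7217/2 ≈ 39.3609
(b) Area = (√3/4)·s² = (√3/4)·45.45² = (√3/4)·2065.7025 ≈ 0.433013·2065.7025 ≈ 894.475

Height = 39.36, Area = 894.5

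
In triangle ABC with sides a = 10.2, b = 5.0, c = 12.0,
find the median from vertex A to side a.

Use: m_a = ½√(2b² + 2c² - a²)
m_a = ½√(2·5.0² + 2·12.0² − 10.2²) = ½√(2·25 + 2·144 − 104.04) = ½√(50 + 288 − 104.04) = ½√233.96
√233.96 ≈ 15.2958, so m_a ≈ 7.64788

m_a = 7.648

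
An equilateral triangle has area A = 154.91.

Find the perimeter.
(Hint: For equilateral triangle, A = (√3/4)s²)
A = (√3/4)s²  ⇒  s² = 4A/√3 = 4·154.91/√3 = 619.64/1.73205 ≈ 357.749
s ≈ √357.749 ≈ 18.9143
Perimeter = 3s ≈ 3·18.9143 ≈ 56.7428

Perimeter = 56.74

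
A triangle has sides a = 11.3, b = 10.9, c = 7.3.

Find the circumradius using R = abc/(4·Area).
First find the area with Heron's formula.
s = (11.3 + 10.9 + 7.3)/2 = 14.75
Area = √(s(s−a)(s−b)(s−c)) = √(14.75·3.45·3.85·7.45) ≈ √1459.58 ≈ 38.2045
abc = 11.3·10.9·7.3 = 899.141
R = abc/(4·Area) ≈ 899.141/(4·38.2045) = 899.141/152.818 ≈ 5.88374

R = 5.884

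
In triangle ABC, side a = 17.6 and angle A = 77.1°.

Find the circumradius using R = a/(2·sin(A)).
R = a/(2·sin(A)) = 17.6/(2·sin(77.1°))
sin(77.1°) ≈ 0.974761
R ≈ 17.6/(2·0.974761) = 17.6/1.94952 ≈ 9.02785

R = 9.028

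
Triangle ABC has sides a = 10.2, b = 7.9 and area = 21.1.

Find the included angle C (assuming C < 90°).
Area = ½·a·b·sin(C)  ⇒  sin(C) = 2·Area/(a·b) = 2·21.1/(10.2·7.9) = 42.2/80.58 ≈ 0.523703
C = arcsin(0.523703) ≈ 31.581° (taking the acute solution since C < 90°)

C = 31.58°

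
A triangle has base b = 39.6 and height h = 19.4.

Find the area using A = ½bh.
A = ½·b·h = ½·39.6·19.4 = ½·768.24 = 384.12

Area = 384.12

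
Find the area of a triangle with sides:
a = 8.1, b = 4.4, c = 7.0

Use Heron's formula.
s = (8.1 + 4.4 + 7.0)/2 = 19.5/2 = 9.75
s − a = 1.65, s − b = 5.35, s − c = 2.75
s(s−a)(s−b)(s−c) = 9.75·1.65·5.35·2.75 ≈ 236.687
Area = √236.687 ≈ 15.3846

Area = 15.38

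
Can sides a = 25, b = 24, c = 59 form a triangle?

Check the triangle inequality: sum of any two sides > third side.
a + b vs c: 25 + 24 = 49 ≤ 59  ✗
a + c vs b: 25 + 59 = 84 > 24  ✓
b + c vs a: 24 + 59 = 83 > 25  ✓

No: 25 + 24 = 49 is not > 59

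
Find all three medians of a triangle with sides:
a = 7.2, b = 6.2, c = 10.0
Median formula: m_a = ½√(2b² + 2c² − a²) (and cyclically). a² = 51.84, b² = 38.44, c² = 100.
m_a = ½√(2·38.44 + 2·100 − 51.84) = ½√225.04 ≈ ½·15.0013 ≈ 7.50067
m_b = ½√(2·51.84 + 2·100 − 38.44) = ½√265.24 ≈ ½·16.2862 ≈ 8.1431
m_c = ½√(2·51.84 + 2·38.44 − 100) = ½√80.56 ≈ ½·8.97552 ≈ 4.48776

m_a = 7.501, m_b = 8.143, m_c = 4.488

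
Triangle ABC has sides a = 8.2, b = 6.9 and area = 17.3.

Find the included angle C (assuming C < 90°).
Area = ½·a·b·sin(C)  ⇒  sin(C) = 2·Area/(a·b) = 2·17.3/(8.2·6.9) = 34.6/56.58 ≈ 0.611524
C = arcsin(0.611524) ≈ 37.6997° (taking the acute solution since C < 90°)

C = 37.7°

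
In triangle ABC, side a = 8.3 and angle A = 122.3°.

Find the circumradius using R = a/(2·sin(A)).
R = a/(2·sin(A)) = 8.3/(2·sin(122.3°))
sin(122.3°) ≈ 0.845262
R ≈ 8.3/(2·0.845262) = 8.3/1.69052 ≈ 4.90972

R = 4.91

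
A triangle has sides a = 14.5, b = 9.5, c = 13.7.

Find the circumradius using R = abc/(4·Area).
First find the area with Heron's formula.
s = (14.5 + 9.5 + 13.7)/2 = 18.85
Area = √(s(s−a)(s−b)(s−c)) = √(18.85·4.35·9.35·5.15) ≈ √3948.38 ≈ 62.8362
abc = 14.5·9.5·13.7 = 1887.175
R = abc/(4·Area) ≈ 1887.175/(4·62.8362) = 1887.175/251.345 ≈ 7.50831

R = 7.508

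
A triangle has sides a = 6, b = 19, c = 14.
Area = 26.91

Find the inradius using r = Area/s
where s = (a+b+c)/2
s = (6 + 19 + 14)/2 = 39/2 = 19.5
r = Area/s = 26.91/19.5 ≈ 1.38

r = 1.38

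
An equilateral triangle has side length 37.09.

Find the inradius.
r = Area/s with s the semi-perimeter.
Area = (√3/4)·37.09² = (√3/4)·1375.6681 ≈ 0.433013·1375.6681 ≈ 595.682
s = 3·37.09/2 = 55.635
r ≈ 595.682/55.635 ≈ 10.707
(Equivalently r = side/(2√3) = 37.09/3.4641 ≈ 10.707.)

r = 10.71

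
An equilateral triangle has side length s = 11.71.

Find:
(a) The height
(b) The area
(a) The height splits the triangle into two 30-60-90 halves: h = s·√3/2 = 11.71·1.73205/2 ≈ 20.2823/2 ≈ 10.1412
(b) Area = (√3/4)·s² = (√3/4)·11.71² = (√3/4)·137.1241 ≈ 0.433013·137.1241 ≈ 59.3765

Height = 10.14, Area = 59.38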